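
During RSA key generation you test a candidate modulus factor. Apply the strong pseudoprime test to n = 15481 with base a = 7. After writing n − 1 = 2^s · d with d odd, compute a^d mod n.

n − 1 = 15480 = 2^3 · 1935, so s = 3 and d = 1935.
Repeated squaring mod 15481: 7^1 ≡ 7, 7^2 ≡ 49, 7^4 ≡ 2401, 7^8 ≡ 5869, 7^16 ≡ 15417, 7^32 ≡ 4096, 7^64 ≡ 11293, 7^128 ≡ 14852, 7^256 ≡ 8616, 7^512 ≡ 4061, 7^1024 ≡ 4456.
1935 = 1024 + 512 + 256 + 128 + 8 + 4 + 2 + 1, so 7^1935 ≡ 4456·4061·8616·14852·5869·2401·49·7 ≡ 11643 (mod 15481).

11643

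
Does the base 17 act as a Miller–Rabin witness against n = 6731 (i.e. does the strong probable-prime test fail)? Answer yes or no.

yes

n − 1 = 6730 = 2^1 · 3365, so s = 1 and d = 3365.
x_0 = 17^3365 mod 6731 = 4251.
x_0 ∉ {1, 6730} and s = 1, so 17 is a Miller–Rabin witness and 6731 is composite.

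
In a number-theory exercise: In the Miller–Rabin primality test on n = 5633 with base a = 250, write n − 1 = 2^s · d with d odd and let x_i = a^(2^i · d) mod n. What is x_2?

64

n − 1 = 5632 = 2^9 · 11, so s = 9 and d = 11.
Repeated squaring mod 5633: 250^1 ≡ 250, 250^2 ≡ 537, 250^4 ≡ 1086, 250^8 ≡ 2099.
11 = 8 + 2 + 1, so 250^11 ≡ 2099·537·250 ≡ 5558 (mod 5633).
x_0 = 5558.
x_1 = 5558^2 mod 5633 = 5625.
x_2 = 5625^2 mod 5633 = 64.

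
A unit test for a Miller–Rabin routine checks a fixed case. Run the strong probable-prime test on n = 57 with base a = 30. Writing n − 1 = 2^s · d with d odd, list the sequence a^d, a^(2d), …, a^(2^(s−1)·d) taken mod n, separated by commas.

30, 45, 30

n − 1 = 56 = 2^3 · 7, so s = 3 and d = 7.
x_0 = 30^7 mod 57 = 30.
x_1 = 30^2 mod 57 = 45.
x_2 = 45^2 mod 57 = 30.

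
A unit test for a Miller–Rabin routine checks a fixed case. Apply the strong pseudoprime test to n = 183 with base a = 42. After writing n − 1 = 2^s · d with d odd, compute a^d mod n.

42

n − 1 = 182 = 2^1 · 91, so s = 1 and d = 91.
Repeated squaring mod 183: 42^1 ≡ 42, 42^2 ≡ 117, 42^4 ≡ 147, 42^8 ≡ 15, 42^16 ≡ 42, 42^32 ≡ 117, 42^64 ≡ 147.
91 = 64 + 16 + 8 + 2 + 1, so 42^91 ≡ 147·42·15·117·42 ≡ 42 (mod 183).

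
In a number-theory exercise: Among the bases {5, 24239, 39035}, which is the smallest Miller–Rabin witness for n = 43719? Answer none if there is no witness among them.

5

n − 1 = 43718 = 2^1 · 21859, so s = 1 and d = 21859.
Base 5: x_0 = 5^21859 mod 43719 = 4766. x_0 ∉ {1, 43718} and s = 1, so 5 is a Miller–Rabin witness and 43719 is composite.
Base 24239: x_0 = 24239^21859 mod 43719 = 10757. x_0 ∉ {1, 43718} and s = 1, so 24239 is a Miller–Rabin witness and 43719 is composite.
Base 39035: x_0 = 39035^21859 mod 43719 = 13646. x_0 ∉ {1, 43718} and s = 1, so 39035 is a Miller–Rabin witness and 43719 is composite.
The smallest witness among the given bases is 5.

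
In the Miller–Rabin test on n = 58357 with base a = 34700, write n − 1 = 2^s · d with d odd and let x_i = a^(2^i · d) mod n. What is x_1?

9270

n − 1 = 58356 = 2^2 · 14589, so s = 2 and d = 14589.
x_0 = 34700^14589 mod 58357 = 42329.
x_1 = 42329^2 mod 58357 = 9270.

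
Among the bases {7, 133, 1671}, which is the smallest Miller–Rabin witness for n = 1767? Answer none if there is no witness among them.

n − 1 = 1766 = 2^1 · 883, so s = 1 and d = 883.
Base 7: x_0 = 7^883 mod 1767 = 577. x_0 ∉ {1, 1766} and s = 1, so 7 is a Miller–Rabin witness and 1767 is composite.
Base 133: x_0 = 133^883 mod 1767 = 1444. x_0 ∉ {1, 1766} and s = 1, so 133 is a Miller–Rabin witness and 1767 is composite.
Base 1671: x_0 = 1671^883 mod 1767 = 1557. x_0 ∉ {1, 1766} and s = 1, so 1671 is a Miller–Rabin witness and 1767 is composite.
The smallest witness among the given bases is 7.

7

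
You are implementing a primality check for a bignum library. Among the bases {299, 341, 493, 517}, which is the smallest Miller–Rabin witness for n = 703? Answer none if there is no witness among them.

341

n − 1 = 702 = 2^1 · 351, so s = 1 and d = 351.
Base 299: x_0 = 299^351 mod 703 = 702. x_0 = 702 ≡ −1, so 299 is not a witness.
Base 341: x_0 = 341^351 mod 703 = 512. x_0 ∉ {1, 702} and s = 1, so 341 is a Miller–Rabin witness and 703 is composite.
Base 493: x_0 = 493^351 mod 703 = 75. x_0 ∉ {1, 702} and s = 1, so 493 is a Miller–Rabin witness and 703 is composite.
Base 517: x_0 = 517^351 mod 703 = 628. x_0 ∉ {1, 702} and s = 1, so 517 is a Miller–Rabin witness and 703 is composite.
The smallest witness among the given bases is 341.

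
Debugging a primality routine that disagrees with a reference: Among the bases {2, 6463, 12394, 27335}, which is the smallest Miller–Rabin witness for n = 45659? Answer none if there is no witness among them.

n − 1 = 45658 = 2^1 · 22829, so s = 1 and d = 22829.
Base 2: x_0 = 2^22829 mod 45659 = 45658. x_0 = 45658 ≡ −1, so 2 is not a witness.
Base 6463: x_0 = 6463^22829 mod 45659 = 45658. x_0 = 45658 ≡ −1, so 6463 is not a witness.
Base 12394: x_0 = 12394^22829 mod 45659 = 45658. x_0 = 45658 ≡ −1, so 12394 is not a witness.
Base 27335: x_0 = 27335^22829 mod 45659 = 1. x_0 = 1, so 27335 is not a witness.
No listed base is a witness for 45659.

none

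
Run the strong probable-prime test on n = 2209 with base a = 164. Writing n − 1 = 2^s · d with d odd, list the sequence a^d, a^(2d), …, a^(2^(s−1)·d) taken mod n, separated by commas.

1503, 1411, 612, 1223, 236

n − 1 = 2208 = 2^5 · 69, so s = 5 and d = 69.
x_0 = 164^69 mod 2209 = 1503.
x_1 = 1503^2 mod 2209 = 1411.
x_2 = 1411^2 mod 2209 = 612.
x_3 = 612^2 mod 2209 = 1223.
x_4 = 1223^2 mod 2209 = 236.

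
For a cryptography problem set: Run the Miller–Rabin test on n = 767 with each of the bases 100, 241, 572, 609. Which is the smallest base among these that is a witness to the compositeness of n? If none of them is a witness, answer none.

n − 1 = 766 = 2^1 · 383, so s = 1 and d = 383.
Base 100: x_0 = 100^383 mod 767 = 81. x_0 ∉ {1, 766} and s = 1, so 100 is a Miller–Rabin witness and 767 is composite.
Base 241: x_0 = 241^383 mod 767 = 639. x_0 ∉ {1, 766} and s = 1, so 241 is a Miller–Rabin witness and 767 is composite.
Base 572: x_0 = 572^383 mod 767 = 494. x_0 ∉ {1, 766} and s = 1, so 572 is a Miller–Rabin witness and 767 is composite.
Base 609: x_0 = 609^383 mod 767 = 461. x_0 ∉ {1, 766} and s = 1, so 609 is a Miller–Rabin witness and 767 is composite.
The smallest witness among the given bases is 100.

100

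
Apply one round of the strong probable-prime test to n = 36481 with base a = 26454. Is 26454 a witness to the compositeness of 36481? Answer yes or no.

n − 1 = 36480 = 2^7 · 285, so s = 7 and d = 285.
x_0 = 26454^285 mod 36481 = 33999.
x_0 is neither 1 nor 36480, so continue squaring.
x_1 = 33999^2 mod 36481 = 31516.
x_2 = 31516^2 mod 36481 = 26550.
x_3 = 26550^2 mod 36481 = 16618.
x_4 = 16618^2 mod 36481 = 33235.
x_5 = 33235^2 mod 36481 = 29988.
x_6 = 29988^2 mod 36481 = 23494.
Reached i = s−1 = 6 without hitting −1: 26454 is a Miller–Rabin witness and 36481 is composite.

yes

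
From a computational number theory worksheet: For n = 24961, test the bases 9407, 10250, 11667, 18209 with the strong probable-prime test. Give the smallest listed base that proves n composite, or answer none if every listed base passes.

10250

n − 1 = 24960 = 2^7 · 195, so s = 7 and d = 195.
Base 9407: x_0 = 9407^195 mod 24961 = 4000. x_0 is neither 1 nor 24960, so continue squaring. x_1 = 4000^2 mod 24961 = 24960. x_1 ≡ −1, so 9407 is not a witness.
Base 10250: x_0 = 10250^195 mod 24961 = 17159. x_0 is neither 1 nor 24960, so continue squaring. x_1 = 17159^2 mod 24961 = 16286. x_2 = 16286^2 mod 24961 = 23171. x_3 = 23171^2 mod 24961 = 9092. x_4 = 9092^2 mod 24961 = 18593. x_5 = 18593^2 mod 24961 = 14760. x_6 = 14760^2 mod 24961 = 22953. Reached i = s−1 = 6 without hitting −1: 10250 is a Miller–Rabin witness and 24961 is composite.
Base 11667: x_0 = 11667^195 mod 24961 = 24789. x_0 is neither 1 nor 24960, so continue squaring. x_1 = 24789^2 mod 24961 = 4623. x_2 = 4623^2 mod 24961 = 5513. x_3 = 5513^2 mod 24961 = 15632. x_4 = 15632^2 mod 24961 = 16195. x_5 = 16195^2 mod 24961 = 12798. x_6 = 12798^2 mod 24961 = 19683. Reached i = s−1 = 6 without hitting −1: 11667 is a Miller–Rabin witness and 24961 is composite.
Base 18209: x_0 = 18209^195 mod 24961 = 522. x_0 is neither 1 nor 24960, so continue squaring. x_1 = 522^2 mod 24961 = 22874. x_2 = 22874^2 mod 24961 = 12355. x_3 = 12355^2 mod 24961 = 9510. x_4 = 9510^2 mod 24961 = 6397. x_5 = 6397^2 mod 24961 = 10530. x_6 = 10530^2 mod 24961 = 4138. Reached i = s−1 = 6 without hitting −1: 18209 is a Miller–Rabin witness and 24961 is composite.
The smallest witness among the given bases is 10250.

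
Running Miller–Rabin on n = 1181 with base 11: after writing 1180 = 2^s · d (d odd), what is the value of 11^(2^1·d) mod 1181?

n − 1 = 1180 = 2^2 · 295, so s = 2 and d = 295.
By repeated squaring, 11^295 ≡ 1 (mod 1181).
x_0 = 1.
x_1 = 1^2 mod 1181 = 1.

1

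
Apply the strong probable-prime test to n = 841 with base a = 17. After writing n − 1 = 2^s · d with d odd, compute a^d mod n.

n − 1 = 840 = 2^3 · 105, so s = 3 and d = 105.
17^105 mod 841 = 162.

162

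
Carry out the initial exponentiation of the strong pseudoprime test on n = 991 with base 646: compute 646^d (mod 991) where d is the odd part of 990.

n − 1 = 990 = 2^1 · 495, so s = 1 and d = 495.
Repeated squaring mod 991: 646^1 ≡ 646, 646^2 ≡ 105, 646^4 ≡ 124, 646^8 ≡ 511, 646^16 ≡ 488, 646^32 ≡ 304, 646^64 ≡ 253, 646^128 ≡ 585, 646^256 ≡ 330.
495 = 256 + 128 + 64 + 32 + 8 + 4 + 2 + 1, so 646^495 ≡ 330·585·253·304·511·124·105·646 ≡ 990 (mod 991).

990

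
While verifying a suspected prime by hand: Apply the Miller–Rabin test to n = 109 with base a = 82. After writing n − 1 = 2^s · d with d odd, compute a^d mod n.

n − 1 = 108 = 2^2 · 27, so s = 2 and d = 27.
82^27 mod 109 = 108.

108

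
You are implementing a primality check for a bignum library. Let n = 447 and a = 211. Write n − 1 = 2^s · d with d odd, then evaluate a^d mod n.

n − 1 = 446 = 2^1 · 223, so s = 1 and d = 223.
Repeated squaring mod 447: 211^1 ≡ 211, 211^2 ≡ 268, 211^4 ≡ 304, 211^8 ≡ 334, 211^16 ≡ 253, 211^32 ≡ 88, 211^64 ≡ 145, 211^128 ≡ 16.
223 = 128 + 64 + 16 + 8 + 4 + 2 + 1, so 211^223 ≡ 16·145·253·334·304·268·211 ≡ 385 (mod 447).

385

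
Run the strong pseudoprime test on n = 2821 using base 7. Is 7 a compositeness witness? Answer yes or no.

yes

n − 1 = 2820 = 2^2 · 705, so s = 2 and d = 705.
x_0 = 7^705 mod 2821 = 931.
x_0 is neither 1 nor 2820, so continue squaring.
x_1 = 931^2 mod 2821 = 714.
Reached i = s−1 = 1 without hitting −1: 7 is a Miller–Rabin witness and 2821 is composite.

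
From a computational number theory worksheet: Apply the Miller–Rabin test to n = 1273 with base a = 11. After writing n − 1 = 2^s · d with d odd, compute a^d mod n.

780

n − 1 = 1272 = 2^3 · 159, so s = 3 and d = 159.
Repeated squaring mod 1273: 11^1 ≡ 11, 11^2 ≡ 121, 11^4 ≡ 638, 11^8 ≡ 957, 11^16 ≡ 562, 11^32 ≡ 140, 11^64 ≡ 505, 11^128 ≡ 425.
159 = 128 + 16 + 8 + 4 + 2 + 1, so 11^159 ≡ 425·562·957·638·121·11 ≡ 780 (mod 1273).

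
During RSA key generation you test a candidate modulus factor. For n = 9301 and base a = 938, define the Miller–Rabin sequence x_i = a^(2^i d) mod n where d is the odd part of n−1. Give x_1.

1110

n − 1 = 9300 = 2^2 · 2325, so s = 2 and d = 2325.
Repeated squaring mod 9301: 938^1 ≡ 938, 938^2 ≡ 5550, 938^4 ≡ 6889, 938^8 ≡ 4619, 938^16 ≡ 7968, 938^32 ≡ 398, 938^64 ≡ 287, 938^128 ≡ 7961, 938^256 ≡ 507, 938^512 ≡ 5922, 938^1024 ≡ 5314, 938^2048 ≡ 760.
2325 = 2048 + 256 + 16 + 4 + 1, so 938^2325 ≡ 760·507·7968·6889·938 ≡ 375 (mod 9301).
x_0 = 375.
x_1 = 375^2 mod 9301 = 1110.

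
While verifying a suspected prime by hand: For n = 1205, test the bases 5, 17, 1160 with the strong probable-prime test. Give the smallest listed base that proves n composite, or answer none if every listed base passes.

5

n − 1 = 1204 = 2^2 · 301, so s = 2 and d = 301.
Base 5: x_0 = 5^301 mod 1205 = 1200. x_0 is neither 1 nor 1204, so continue squaring. x_1 = 1200^2 mod 1205 = 25. Reached i = s−1 = 1 without hitting −1: 5 is a Miller–Rabin witness and 1205 is composite.
Base 17: x_0 = 17^301 mod 1205 = 847. x_0 is neither 1 nor 1204, so continue squaring. x_1 = 847^2 mod 1205 = 434. Reached i = s−1 = 1 without hitting −1: 17 is a Miller–Rabin witness and 1205 is composite.
Base 1160: x_0 = 1160^301 mod 1205 = 45. x_0 is neither 1 nor 1204, so continue squaring. x_1 = 45^2 mod 1205 = 820. Reached i = s−1 = 1 without hitting −1: 1160 is a Miller–Rabin witness and 1205 is composite.
The smallest witness among the given bases is 5.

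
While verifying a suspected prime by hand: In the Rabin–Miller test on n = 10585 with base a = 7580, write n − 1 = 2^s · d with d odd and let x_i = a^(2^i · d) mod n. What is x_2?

n − 1 = 10584 = 2^3 · 1323, so s = 3 and d = 1323.
x_0 = 7580^1323 mod 10585 = 3550.
x_1 = 3550^2 mod 10585 = 6350.
x_2 = 6350^2 mod 10585 = 4235.

4235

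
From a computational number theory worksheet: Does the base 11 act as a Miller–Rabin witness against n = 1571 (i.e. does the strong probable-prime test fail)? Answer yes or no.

no

n − 1 = 1570 = 2^1 · 785, so s = 1 and d = 785.
By repeated squaring, 11^785 ≡ 1570 (mod 1571).
x_0 = 11^785 mod 1571 = 1570.
x_0 = 1570 ≡ −1, so 11 is not a witness.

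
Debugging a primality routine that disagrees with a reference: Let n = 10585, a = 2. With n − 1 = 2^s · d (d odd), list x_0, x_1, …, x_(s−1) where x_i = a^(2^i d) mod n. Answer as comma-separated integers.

n − 1 = 10584 = 2^3 · 1323, so s = 3 and d = 1323.
x_0 = 2^1323 mod 10585 = 7958.
x_1 = 7958^2 mod 10585 = 10294.
x_2 = 10294^2 mod 10585 = 1.

7958, 10294, 1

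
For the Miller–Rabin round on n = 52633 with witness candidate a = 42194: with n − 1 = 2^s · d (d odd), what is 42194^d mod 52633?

n − 1 = 52632 = 2^3 · 6579, so s = 3 and d = 6579.
Repeated squaring mod 52633: 42194^1 ≡ 42194, 42194^2 ≡ 22411, 42194^4 ≡ 28835, 42194^8 ≡ 13724, 42194^16 ≡ 27302, 42194^32 ≡ 10658, 42194^64 ≡ 10950, 42194^128 ≡ 4526, 42194^256 ≡ 10439, 42194^512 ≡ 22411, 42194^1024 ≡ 28835, 42194^2048 ≡ 13724, 42194^4096 ≡ 27302.
6579 = 4096 + 2048 + 256 + 128 + 32 + 16 + 2 + 1, so 42194^6579 ≡ 27302·13724·10439·4526·10658·27302·22411·42194 ≡ 5767 (mod 52633).

5767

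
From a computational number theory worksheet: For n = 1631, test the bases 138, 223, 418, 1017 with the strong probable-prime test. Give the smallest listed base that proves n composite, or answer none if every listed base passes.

138

n − 1 = 1630 = 2^1 · 815, so s = 1 and d = 815.
Base 138: x_0 = 138^815 mod 1631 = 1333. x_0 ∉ {1, 1630} and s = 1, so 138 is a Miller–Rabin witness and 1631 is composite.
Base 223: x_0 = 223^815 mod 1631 = 1000. x_0 ∉ {1, 1630} and s = 1, so 223 is a Miller–Rabin witness and 1631 is composite.
Base 418: x_0 = 418^815 mod 1631 = 150. x_0 ∉ {1, 1630} and s = 1, so 418 is a Miller–Rabin witness and 1631 is composite.
Base 1017: x_0 = 1017^815 mod 1631 = 403. x_0 ∉ {1, 1630} and s = 1, so 1017 is a Miller–Rabin witness and 1631 is composite.
The smallest witness among the given bases is 138.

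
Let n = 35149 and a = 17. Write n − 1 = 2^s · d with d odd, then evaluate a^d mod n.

17961

n − 1 = 35148 = 2^2 · 8787, so s = 2 and d = 8787.
Repeated squaring mod 35149: 17^1 ≡ 17, 17^2 ≡ 289, 17^4 ≡ 13223, 17^8 ≡ 16603, 17^16 ≡ 21151, 17^32 ≡ 23478, 17^64 ≡ 9866, 17^128 ≡ 10375, 17^256 ≡ 14387, 17^512 ≡ 28457, 17^1024 ≡ 3038, 17^2048 ≡ 20406, 17^4096 ≡ 29782, 17^8192 ≡ 17658.
8787 = 8192 + 512 + 64 + 16 + 2 + 1, so 17^8787 ≡ 17658·28457·9866·21151·289·17 ≡ 17961 (mod 35149).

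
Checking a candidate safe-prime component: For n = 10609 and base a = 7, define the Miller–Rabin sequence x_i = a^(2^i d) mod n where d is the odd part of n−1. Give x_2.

n − 1 = 10608 = 2^4 · 663, so s = 4 and d = 663.
x_0 = 7^663 mod 10609 = 6696.
x_1 = 6696^2 mod 10609 = 2782.
x_2 = 2782^2 mod 10609 = 5563.

5563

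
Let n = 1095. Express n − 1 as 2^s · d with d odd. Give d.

547

Halving: 1094 → 547; 547 is odd.
So 1094 = 2^1 · 547.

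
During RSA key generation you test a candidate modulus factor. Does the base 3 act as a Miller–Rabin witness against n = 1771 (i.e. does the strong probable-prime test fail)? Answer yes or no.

yes

n − 1 = 1770 = 2^1 · 885, so s = 1 and d = 885.
x_0 = 3^885 mod 1771 = 496.
x_0 ∉ {1, 1770} and s = 1, so 3 is a Miller–Rabin witness and 1771 is composite.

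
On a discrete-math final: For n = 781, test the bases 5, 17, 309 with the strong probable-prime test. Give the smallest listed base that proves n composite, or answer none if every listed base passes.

n − 1 = 780 = 2^2 · 195, so s = 2 and d = 195.
Base 5: x_0 = 5^195 mod 781 = 1. x_0 = 1, so 5 is not a witness.
Base 17: x_0 = 17^195 mod 781 = 780. x_0 = 780 ≡ −1, so 17 is not a witness.
Base 309: x_0 = 309^195 mod 781 = 1. x_0 = 1, so 309 is not a witness.
No listed base is a witness for 781.

none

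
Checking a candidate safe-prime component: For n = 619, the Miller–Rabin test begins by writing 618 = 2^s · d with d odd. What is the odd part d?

Halving: 618 → 309; 309 is odd.
So 618 = 2^1 · 309.

309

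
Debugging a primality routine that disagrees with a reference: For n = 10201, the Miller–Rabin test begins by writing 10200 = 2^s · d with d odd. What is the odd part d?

Halving: 10200 → 5100 → 2550 → 1275; 1275 is odd.
So 10200 = 2^3 · 1275.

1275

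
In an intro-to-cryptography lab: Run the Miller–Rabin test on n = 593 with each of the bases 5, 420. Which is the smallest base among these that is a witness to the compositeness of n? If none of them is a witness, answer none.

none

n − 1 = 592 = 2^4 · 37, so s = 4 and d = 37.
Base 5: x_0 = 5^37 mod 593 = 471. x_0 is neither 1 nor 592, so continue squaring. x_1 = 471^2 mod 593 = 59. x_2 = 59^2 mod 593 = 516. x_3 = 516^2 mod 593 = 592. x_3 ≡ −1, so 5 is not a witness.
Base 420: x_0 = 420^37 mod 593 = 499. x_0 is neither 1 nor 592, so continue squaring. x_1 = 499^2 mod 593 = 534. x_2 = 534^2 mod 593 = 516. x_3 = 516^2 mod 593 = 592. x_3 ≡ −1, so 420 is not a witness.
No listed base is a witness for 593.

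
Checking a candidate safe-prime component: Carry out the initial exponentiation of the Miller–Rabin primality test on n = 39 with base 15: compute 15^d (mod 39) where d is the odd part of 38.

n − 1 = 38 = 2^1 · 19, so s = 1 and d = 19.
15^19 mod 39 = 24.

24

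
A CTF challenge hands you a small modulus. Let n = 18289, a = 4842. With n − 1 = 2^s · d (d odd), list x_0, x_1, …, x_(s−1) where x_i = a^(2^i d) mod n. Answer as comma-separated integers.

10556, 12548, 2303, 18288

n − 1 = 18288 = 2^4 · 1143, so s = 4 and d = 1143.
x_0 = 4842^1143 mod 18289 = 10556.
x_1 = 10556^2 mod 18289 = 12548.
x_2 = 12548^2 mod 18289 = 2303.
x_3 = 2303^2 mod 18289 = 18288.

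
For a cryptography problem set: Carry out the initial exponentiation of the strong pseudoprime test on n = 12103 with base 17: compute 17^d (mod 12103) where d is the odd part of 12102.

n − 1 = 12102 = 2^1 · 6051, so s = 1 and d = 6051.
Repeated squaring mod 12103: 17^1 ≡ 17, 17^2 ≡ 289, 17^4 ≡ 10903, 17^8 ≡ 11846, 17^16 ≡ 5534, 17^32 ≡ 4566, 17^64 ≡ 6990, 17^128 ≡ 289, 17^256 ≡ 10903, 17^512 ≡ 11846, 17^1024 ≡ 5534, 17^2048 ≡ 4566, 17^4096 ≡ 6990.
6051 = 4096 + 1024 + 512 + 256 + 128 + 32 + 2 + 1, so 17^6051 ≡ 6990·5534·11846·10903·289·4566·289·17 ≡ 4913 (mod 12103).

4913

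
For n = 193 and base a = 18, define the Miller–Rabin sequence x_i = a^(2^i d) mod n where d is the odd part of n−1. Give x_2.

n − 1 = 192 = 2^6 · 3, so s = 6 and d = 3.
x_0 = 18^3 mod 193 = 42.
x_1 = 42^2 mod 193 = 27.
x_2 = 27^2 mod 193 = 150.

150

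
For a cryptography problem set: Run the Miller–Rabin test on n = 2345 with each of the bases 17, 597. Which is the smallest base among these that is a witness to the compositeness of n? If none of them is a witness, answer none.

17

n − 1 = 2344 = 2^3 · 293, so s = 3 and d = 293.
Base 17: x_0 = 17^293 mod 2345 = 1797. x_0 is neither 1 nor 2344, so continue squaring. x_1 = 1797^2 mod 2345 = 144. x_2 = 144^2 mod 2345 = 1976. Reached i = s−1 = 2 without hitting −1: 17 is a Miller–Rabin witness and 2345 is composite.
Base 597: x_0 = 597^293 mod 2345 = 32. x_0 is neither 1 nor 2344, so continue squaring. x_1 = 32^2 mod 2345 = 1024. x_2 = 1024^2 mod 2345 = 361. Reached i = s−1 = 2 without hitting −1: 597 is a Miller–Rabin witness and 2345 is composite.
The smallest witness among the given bases is 17.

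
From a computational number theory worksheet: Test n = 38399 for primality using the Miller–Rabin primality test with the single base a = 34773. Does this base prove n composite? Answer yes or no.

yes

n − 1 = 38398 = 2^1 · 19199, so s = 1 and d = 19199.
x_0 = 34773^19199 mod 38399 = 15457.
x_0 ∉ {1, 38398} and s = 1, so 34773 is a Miller–Rabin witness and 38399 is composite.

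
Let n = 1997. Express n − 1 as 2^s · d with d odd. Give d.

Halving: 1996 → 998 → 499; 499 is odd.
So 1996 = 2^2 · 499.

499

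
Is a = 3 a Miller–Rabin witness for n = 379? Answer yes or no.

no

n − 1 = 378 = 2^1 · 189, so s = 1 and d = 189.
Repeated squaring mod 379: 3^1 ≡ 3, 3^2 ≡ 9, 3^4 ≡ 81, 3^8 ≡ 118, 3^16 ≡ 280, 3^32 ≡ 326, 3^64 ≡ 156, 3^128 ≡ 80.
189 = 128 + 32 + 16 + 8 + 4 + 1, so 3^189 ≡ 80·326·280·118·81·3 ≡ 378 (mod 379).
x_0 = 3^189 mod 379 = 378.
x_0 = 378 ≡ −1, so 3 is not a witness.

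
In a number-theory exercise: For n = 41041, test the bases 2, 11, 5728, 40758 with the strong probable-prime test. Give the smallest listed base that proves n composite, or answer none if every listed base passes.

2

n − 1 = 41040 = 2^4 · 2565, so s = 4 and d = 2565.
Base 2: x_0 = 2^2565 mod 41041 = 27994. x_0 is neither 1 nor 41040, so continue squaring. x_1 = 27994^2 mod 41041 = 27182. x_2 = 27182^2 mod 41041 = 1. x_2 = 1 but x_1 ≠ ±1, a nontrivial square root of 1 — 2 is a witness and 41041 is composite.
Base 11: x_0 = 11^2565 mod 41041 = 4103. x_0 is neither 1 nor 41040, so continue squaring. x_1 = 4103^2 mod 41041 = 7799. x_2 = 7799^2 mod 41041 = 1639. x_3 = 1639^2 mod 41041 = 18656. Reached i = s−1 = 3 without hitting −1: 11 is a Miller–Rabin witness and 41041 is composite.
Base 5728: x_0 = 5728^2565 mod 41041 = 12748. x_0 is neither 1 nor 41040, so continue squaring. x_1 = 12748^2 mod 41041 = 30185. x_2 = 30185^2 mod 41041 = 24025. x_3 = 24025^2 mod 41041 = 1. x_3 = 1 but x_2 ≠ ±1, a nontrivial square root of 1 — 5728 is a witness and 41041 is composite.
Base 40758: x_0 = 40758^2565 mod 41041 = 24025. x_0 is neither 1 nor 41040, so continue squaring. x_1 = 24025^2 mod 41041 = 1. x_1 = 1 but x_0 ≠ ±1, a nontrivial square root of 1 — 40758 is a witness and 41041 is composite.
The smallest witness among the given bases is 2.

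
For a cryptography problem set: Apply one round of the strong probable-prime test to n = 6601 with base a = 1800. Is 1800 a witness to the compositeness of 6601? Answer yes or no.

n − 1 = 6600 = 2^3 · 825, so s = 3 and d = 825.
x_0 = 1800^825 mod 6601 = 1.
x_0 = 1, so 1800 is not a witness.

no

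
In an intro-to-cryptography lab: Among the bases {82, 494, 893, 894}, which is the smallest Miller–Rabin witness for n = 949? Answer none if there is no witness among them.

494

n − 1 = 948 = 2^2 · 237, so s = 2 and d = 237.
Base 82: x_0 = 82^237 mod 949 = 948. x_0 = 948 ≡ −1, so 82 is not a witness.
Base 494: x_0 = 494^237 mod 949 = 793. x_0 is neither 1 nor 948, so continue squaring. x_1 = 793^2 mod 949 = 611. Reached i = s−1 = 1 without hitting −1: 494 is a Miller–Rabin witness and 949 is composite.
Base 893: x_0 = 893^237 mod 949 = 521. x_0 is neither 1 nor 948, so continue squaring. x_1 = 521^2 mod 949 = 27. Reached i = s−1 = 1 without hitting −1: 893 is a Miller–Rabin witness and 949 is composite.
Base 894: x_0 = 894^237 mod 949 = 649. x_0 is neither 1 nor 948, so continue squaring. x_1 = 649^2 mod 949 = 794. Reached i = s−1 = 1 without hitting −1: 894 is a Miller–Rabin witness and 949 is composite.
The smallest witness among the given bases is 494.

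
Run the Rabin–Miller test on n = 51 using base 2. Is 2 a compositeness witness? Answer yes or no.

yes

n − 1 = 50 = 2^1 · 25, so s = 1 and d = 25.
By repeated squaring, 2^25 ≡ 2 (mod 51).
x_0 = 2^25 mod 51 = 2.
x_0 ∉ {1, 50} and s = 1, so 2 is a Miller–Rabin witness and 51 is composite.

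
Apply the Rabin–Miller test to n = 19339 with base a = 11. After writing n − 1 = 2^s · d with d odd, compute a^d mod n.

n − 1 = 19338 = 2^1 · 9669, so s = 1 and d = 9669.
By repeated squaring, 11^9669 ≡ 14219 (mod 19339).

14219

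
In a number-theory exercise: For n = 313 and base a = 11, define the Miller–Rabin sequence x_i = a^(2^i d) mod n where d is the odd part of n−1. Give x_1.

1

n − 1 = 312 = 2^3 · 39, so s = 3 and d = 39.
x_0 = 11^39 mod 313 = 312.
x_1 = 312^2 mod 313 = 1.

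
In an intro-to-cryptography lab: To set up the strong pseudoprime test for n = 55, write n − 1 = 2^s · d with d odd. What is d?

27

Halving: 54 → 27; 27 is odd.
So 54 = 2^1 · 27.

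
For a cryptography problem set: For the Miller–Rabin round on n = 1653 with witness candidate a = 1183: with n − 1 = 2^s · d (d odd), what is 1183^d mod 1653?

n − 1 = 1652 = 2^2 · 413, so s = 2 and d = 413.
1183^413 mod 1653 = 175.

175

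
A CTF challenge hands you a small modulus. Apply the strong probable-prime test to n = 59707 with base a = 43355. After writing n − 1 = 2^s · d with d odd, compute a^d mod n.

n − 1 = 59706 = 2^1 · 29853, so s = 1 and d = 29853.
Repeated squaring mod 59707: 43355^1 ≡ 43355, 43355^2 ≡ 19958, 43355^4 ≡ 16367, 43355^8 ≡ 33087, 43355^16 ≡ 21724, 43355^32 ≡ 8048, 43355^64 ≡ 47916, 43355^128 ≡ 29785, 43355^256 ≡ 19619, 43355^512 ≡ 33839, 43355^1024 ≡ 17075, 43355^2048 ≡ 6344, 43355^4096 ≡ 3818, 43355^8192 ≡ 8616, 43355^16384 ≡ 19655.
29853 = 16384 + 8192 + 4096 + 1024 + 128 + 16 + 8 + 4 + 1, so 43355^29853 ≡ 19655·8616·3818·17075·29785·21724·33087·16367·43355 ≡ 1 (mod 59707).

1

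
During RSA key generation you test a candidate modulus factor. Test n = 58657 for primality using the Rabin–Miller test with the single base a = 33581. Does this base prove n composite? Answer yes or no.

no

n − 1 = 58656 = 2^5 · 1833, so s = 5 and d = 1833.
x_0 = 33581^1833 mod 58657 = 54055.
x_0 is neither 1 nor 58656, so continue squaring.
x_1 = 54055^2 mod 58657 = 3227.
x_2 = 3227^2 mod 58657 = 31240.
x_3 = 31240^2 mod 58657 = 2434.
x_4 = 2434^2 mod 58657 = 58656.
x_4 ≡ −1, so 33581 is not a witness.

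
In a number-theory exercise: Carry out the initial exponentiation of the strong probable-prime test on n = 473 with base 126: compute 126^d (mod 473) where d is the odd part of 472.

361

n − 1 = 472 = 2^3 · 59, so s = 3 and d = 59.
By repeated squaring, 126^59 ≡ 361 (mod 473).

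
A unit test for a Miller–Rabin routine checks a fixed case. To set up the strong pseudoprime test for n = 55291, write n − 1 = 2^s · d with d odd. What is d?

27645

Halving: 55290 → 27645; 27645 is odd.
So 55290 = 2^1 · 27645.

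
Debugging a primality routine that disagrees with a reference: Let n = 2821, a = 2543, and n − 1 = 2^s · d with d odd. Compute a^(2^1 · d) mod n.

1520

n − 1 = 2820 = 2^2 · 705, so s = 2 and d = 705.
x_0 = 2543^705 mod 2821 = 1737.
x_1 = 1737^2 mod 2821 = 1520.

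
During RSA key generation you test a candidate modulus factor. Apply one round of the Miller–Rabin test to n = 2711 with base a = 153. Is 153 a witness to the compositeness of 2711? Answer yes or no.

no

n − 1 = 2710 = 2^1 · 1355, so s = 1 and d = 1355.
Repeated squaring mod 2711: 153^1 ≡ 153, 153^2 ≡ 1721, 153^4 ≡ 1429, 153^8 ≡ 658, 153^16 ≡ 1915, 153^32 ≡ 1953, 153^64 ≡ 2543, 153^128 ≡ 1114, 153^256 ≡ 2069, 153^512 ≡ 92, 153^1024 ≡ 331.
1355 = 1024 + 256 + 64 + 8 + 2 + 1, so 153^1355 ≡ 331·2069·2543·658·1721·153 ≡ 1 (mod 2711).
x_0 = 153^1355 mod 2711 = 1.
x_0 = 1, so 153 is not a witness.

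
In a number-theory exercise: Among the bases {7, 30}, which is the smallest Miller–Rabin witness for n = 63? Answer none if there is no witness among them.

7

n − 1 = 62 = 2^1 · 31, so s = 1 and d = 31.
Base 7: x_0 = 7^31 mod 63 = 7. x_0 ∉ {1, 62} and s = 1, so 7 is a Miller–Rabin witness and 63 is composite.
Base 30: x_0 = 30^31 mod 63 = 9. x_0 ∉ {1, 62} and s = 1, so 30 is a Miller–Rabin witness and 63 is composite.
The smallest witness among the given bases is 7.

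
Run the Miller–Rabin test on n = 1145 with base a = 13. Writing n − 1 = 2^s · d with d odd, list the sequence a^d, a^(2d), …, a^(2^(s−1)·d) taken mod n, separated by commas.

n − 1 = 1144 = 2^3 · 143, so s = 3 and d = 143.
x_0 = 13^143 mod 1145 = 937.
x_1 = 937^2 mod 1145 = 899.
x_2 = 899^2 mod 1145 = 976.

937, 899, 976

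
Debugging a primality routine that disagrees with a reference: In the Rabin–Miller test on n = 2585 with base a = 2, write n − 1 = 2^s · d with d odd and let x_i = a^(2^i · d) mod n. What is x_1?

n − 1 = 2584 = 2^3 · 323, so s = 3 and d = 323.
By repeated squaring, 2^323 ≡ 613 (mod 2585).
x_0 = 613.
x_1 = 613^2 mod 2585 = 944.

944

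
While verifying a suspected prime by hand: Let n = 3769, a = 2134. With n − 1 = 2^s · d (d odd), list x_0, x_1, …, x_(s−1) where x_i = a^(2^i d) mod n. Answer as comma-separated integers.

n − 1 = 3768 = 2^3 · 471, so s = 3 and d = 471.
x_0 = 2134^471 mod 3769 = 3768.
x_1 = 3768^2 mod 3769 = 1.
x_2 = 1^2 mod 3769 = 1.

3768, 1, 1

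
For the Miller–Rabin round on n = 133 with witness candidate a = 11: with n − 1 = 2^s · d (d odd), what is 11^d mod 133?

1

n − 1 = 132 = 2^2 · 33, so s = 2 and d = 33.
Repeated squaring mod 133: 11^1 ≡ 11, 11^2 ≡ 121, 11^4 ≡ 11, 11^8 ≡ 121, 11^16 ≡ 11, 11^32 ≡ 121.
33 = 32 + 1, so 11^33 ≡ 121·11 ≡ 1 (mod 133).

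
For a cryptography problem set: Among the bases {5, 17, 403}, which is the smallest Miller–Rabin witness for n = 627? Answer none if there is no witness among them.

n − 1 = 626 = 2^1 · 313, so s = 1 and d = 313.
Base 5: x_0 = 5^313 mod 627 = 92. x_0 ∉ {1, 626} and s = 1, so 5 is a Miller–Rabin witness and 627 is composite.
Base 17: x_0 = 17^313 mod 627 = 62. x_0 ∉ {1, 626} and s = 1, so 17 is a Miller–Rabin witness and 627 is composite.
Base 403: x_0 = 403^313 mod 627 = 310. x_0 ∉ {1, 626} and s = 1, so 403 is a Miller–Rabin witness and 627 is composite.
The smallest witness among the given bases is 5.

5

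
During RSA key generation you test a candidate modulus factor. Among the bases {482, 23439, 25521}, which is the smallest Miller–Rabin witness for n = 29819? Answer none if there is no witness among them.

none

n − 1 = 29818 = 2^1 · 14909, so s = 1 and d = 14909.
Base 482: x_0 = 482^14909 mod 29819 = 1. x_0 = 1, so 482 is not a witness.
Base 23439: x_0 = 23439^14909 mod 29819 = 1. x_0 = 1, so 23439 is not a witness.
Base 25521: x_0 = 25521^14909 mod 29819 = 29818. x_0 = 29818 ≡ −1, so 25521 is not a witness.
No listed base is a witness for 29819.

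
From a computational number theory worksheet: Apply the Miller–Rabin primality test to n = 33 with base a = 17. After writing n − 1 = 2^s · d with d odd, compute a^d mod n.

17

n − 1 = 32 = 2^5 · 1, so s = 5 and d = 1.
17^1 mod 33 = 17.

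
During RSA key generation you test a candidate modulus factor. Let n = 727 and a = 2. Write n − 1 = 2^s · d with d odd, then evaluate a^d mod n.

n − 1 = 726 = 2^1 · 363, so s = 1 and d = 363.
By repeated squaring, 2^363 ≡ 1 (mod 727).

1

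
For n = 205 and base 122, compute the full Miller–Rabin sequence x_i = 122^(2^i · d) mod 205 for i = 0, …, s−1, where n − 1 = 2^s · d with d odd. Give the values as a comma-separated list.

n − 1 = 204 = 2^2 · 51, so s = 2 and d = 51.
x_0 = 122^51 mod 205 = 163.
x_1 = 163^2 mod 205 = 124.

163, 124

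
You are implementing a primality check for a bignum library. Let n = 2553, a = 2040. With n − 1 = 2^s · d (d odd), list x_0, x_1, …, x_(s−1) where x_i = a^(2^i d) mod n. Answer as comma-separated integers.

24, 576, 2439

n − 1 = 2552 = 2^3 · 319, so s = 3 and d = 319.
x_0 = 2040^319 mod 2553 = 24.
x_1 = 24^2 mod 2553 = 576.
x_2 = 576^2 mod 2553 = 2439.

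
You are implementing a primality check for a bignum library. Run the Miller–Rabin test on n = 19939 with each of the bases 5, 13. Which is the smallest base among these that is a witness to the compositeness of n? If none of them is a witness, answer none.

5

n − 1 = 19938 = 2^1 · 9969, so s = 1 and d = 9969.
Base 5: x_0 = 5^9969 mod 19939 = 14446. x_0 ∉ {1, 19938} and s = 1, so 5 is a Miller–Rabin witness and 19939 is composite.
Base 13: x_0 = 13^9969 mod 19939 = 14600. x_0 ∉ {1, 19938} and s = 1, so 13 is a Miller–Rabin witness and 19939 is composite.
The smallest witness among the given bases is 5.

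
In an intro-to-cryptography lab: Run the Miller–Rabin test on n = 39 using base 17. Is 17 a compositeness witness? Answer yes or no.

yes

n − 1 = 38 = 2^1 · 19, so s = 1 and d = 19.
x_0 = 17^19 mod 39 = 17.
x_0 ∉ {1, 38} and s = 1, so 17 is a Miller–Rabin witness and 39 is composite.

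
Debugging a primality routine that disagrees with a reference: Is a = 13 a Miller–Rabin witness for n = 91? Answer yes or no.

n − 1 = 90 = 2^1 · 45, so s = 1 and d = 45.
x_0 = 13^45 mod 91 = 13.
x_0 ∉ {1, 90} and s = 1, so 13 is a Miller–Rabin witness and 91 is composite.

yes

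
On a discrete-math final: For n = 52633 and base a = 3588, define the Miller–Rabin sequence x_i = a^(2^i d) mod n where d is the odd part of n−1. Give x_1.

n − 1 = 52632 = 2^3 · 6579, so s = 3 and d = 6579.
x_0 = 3588^6579 mod 52633 = 15758.
x_1 = 15758^2 mod 52633 = 44703.

44703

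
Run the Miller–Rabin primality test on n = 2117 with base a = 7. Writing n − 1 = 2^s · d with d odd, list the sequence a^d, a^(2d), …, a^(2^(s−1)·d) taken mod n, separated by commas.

226, 268

n − 1 = 2116 = 2^2 · 529, so s = 2 and d = 529.
x_0 = 7^529 mod 2117 = 226.
x_1 = 226^2 mod 2117 = 268.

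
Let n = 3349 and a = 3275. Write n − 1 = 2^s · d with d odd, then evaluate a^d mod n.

n − 1 = 3348 = 2^2 · 837, so s = 2 and d = 837.
Repeated squaring mod 3349: 3275^1 ≡ 3275, 3275^2 ≡ 2127, 3275^4 ≡ 2979, 3275^8 ≡ 2940, 3275^16 ≡ 3180, 3275^32 ≡ 1769, 3275^64 ≡ 1395, 3275^128 ≡ 256, 3275^256 ≡ 1905, 3275^512 ≡ 2058.
837 = 512 + 256 + 64 + 4 + 1, so 3275^837 ≡ 2058·1905·1395·2979·3275 ≡ 3291 (mod 3349).

3291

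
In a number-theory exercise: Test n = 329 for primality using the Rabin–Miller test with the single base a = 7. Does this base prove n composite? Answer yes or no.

n − 1 = 328 = 2^3 · 41, so s = 3 and d = 41.
Repeated squaring mod 329: 7^1 ≡ 7, 7^2 ≡ 49, 7^4 ≡ 98, 7^8 ≡ 63, 7^16 ≡ 21, 7^32 ≡ 112.
41 = 32 + 8 + 1, so 7^41 ≡ 112·63·7 ≡ 42 (mod 329).
x_0 = 7^41 mod 329 = 42.
x_0 is neither 1 nor 328, so continue squaring.
x_1 = 42^2 mod 329 = 119.
x_2 = 119^2 mod 329 = 14.
Reached i = s−1 = 2 without hitting −1: 7 is a Miller–Rabin witness and 329 is composite.

yes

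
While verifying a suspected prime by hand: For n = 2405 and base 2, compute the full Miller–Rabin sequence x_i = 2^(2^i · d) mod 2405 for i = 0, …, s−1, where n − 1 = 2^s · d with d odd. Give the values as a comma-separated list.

n − 1 = 2404 = 2^2 · 601, so s = 2 and d = 601.
x_0 = 2^601 mod 2405 = 2277.
x_1 = 2277^2 mod 2405 = 1954.

2277, 1954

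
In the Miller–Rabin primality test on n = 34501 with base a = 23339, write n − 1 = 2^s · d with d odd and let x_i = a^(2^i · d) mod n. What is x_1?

n − 1 = 34500 = 2^2 · 8625, so s = 2 and d = 8625.
x_0 = 23339^8625 mod 34501 = 16457.
x_1 = 16457^2 mod 34501 = 34500.

34500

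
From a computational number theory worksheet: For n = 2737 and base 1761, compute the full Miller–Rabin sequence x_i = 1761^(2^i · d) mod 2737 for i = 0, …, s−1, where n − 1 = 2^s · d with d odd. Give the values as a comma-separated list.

n − 1 = 2736 = 2^4 · 171, so s = 4 and d = 171.
x_0 = 1761^171 mod 2737 = 190.
x_1 = 190^2 mod 2737 = 519.
x_2 = 519^2 mod 2737 = 1135.
x_3 = 1135^2 mod 2737 = 1835.

190, 519, 1135, 1835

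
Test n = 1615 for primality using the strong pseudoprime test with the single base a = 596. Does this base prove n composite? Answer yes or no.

no

n − 1 = 1614 = 2^1 · 807, so s = 1 and d = 807.
Repeated squaring mod 1615: 596^1 ≡ 596, 596^2 ≡ 1531, 596^4 ≡ 596, 596^8 ≡ 1531, 596^16 ≡ 596, 596^32 ≡ 1531, 596^64 ≡ 596, 596^128 ≡ 1531, 596^256 ≡ 596, 596^512 ≡ 1531.
807 = 512 + 256 + 32 + 4 + 2 + 1, so 596^807 ≡ 1531·596·1531·596·1531·596 ≡ 1 (mod 1615).
x_0 = 596^807 mod 1615 = 1.
x_0 = 1, so 596 is not a witness.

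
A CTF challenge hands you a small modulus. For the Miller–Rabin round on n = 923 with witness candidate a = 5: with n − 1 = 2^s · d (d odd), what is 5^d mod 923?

n − 1 = 922 = 2^1 · 461, so s = 1 and d = 461.
By repeated squaring, 5^461 ≡ 5 (mod 923).

5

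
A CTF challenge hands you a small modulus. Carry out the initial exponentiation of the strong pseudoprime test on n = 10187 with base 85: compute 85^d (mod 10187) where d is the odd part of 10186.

n − 1 = 10186 = 2^1 · 5093, so s = 1 and d = 5093.
Repeated squaring mod 10187: 85^1 ≡ 85, 85^2 ≡ 7225, 85^4 ≡ 2437, 85^8 ≡ 10135, 85^16 ≡ 2704, 85^32 ≡ 7537, 85^64 ≡ 3657, 85^128 ≡ 8305, 85^256 ≡ 7035, 85^512 ≡ 2779, 85^1024 ≡ 1095, 85^2048 ≡ 7146, 85^4096 ≡ 8072.
5093 = 4096 + 512 + 256 + 128 + 64 + 32 + 4 + 1, so 85^5093 ≡ 8072·2779·7035·8305·3657·7537·2437·85 ≡ 84 (mod 10187).

84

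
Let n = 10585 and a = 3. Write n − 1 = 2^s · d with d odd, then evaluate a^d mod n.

8422

n − 1 = 10584 = 2^3 · 1323, so s = 3 and d = 1323.
Repeated squaring mod 10585: 3^1 ≡ 3, 3^2 ≡ 9, 3^4 ≡ 81, 3^8 ≡ 6561, 3^16 ≡ 8111, 3^32 ≡ 2546, 3^64 ≡ 4096, 3^128 ≡ 10576, 3^256 ≡ 81, 3^512 ≡ 6561, 3^1024 ≡ 8111.
1323 = 1024 + 256 + 32 + 8 + 2 + 1, so 3^1323 ≡ 8111·81·2546·6561·9·3 ≡ 8422 (mod 10585).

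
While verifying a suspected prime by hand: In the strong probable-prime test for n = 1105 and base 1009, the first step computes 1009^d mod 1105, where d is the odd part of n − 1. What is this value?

n − 1 = 1104 = 2^4 · 69, so s = 4 and d = 69.
1009^69 mod 1105 = 619.

619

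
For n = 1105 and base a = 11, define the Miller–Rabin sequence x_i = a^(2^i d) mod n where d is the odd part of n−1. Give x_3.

781

n − 1 = 1104 = 2^4 · 69, so s = 4 and d = 69.
x_0 = 11^69 mod 1105 = 996.
x_1 = 996^2 mod 1105 = 831.
x_2 = 831^2 mod 1105 = 1041.
x_3 = 1041^2 mod 1105 = 781.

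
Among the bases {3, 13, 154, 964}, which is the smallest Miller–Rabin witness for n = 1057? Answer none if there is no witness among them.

n − 1 = 1056 = 2^5 · 33, so s = 5 and d = 33.
Base 3: x_0 = 3^33 mod 1057 = 83. x_0 is neither 1 nor 1056, so continue squaring. x_1 = 83^2 mod 1057 = 547. x_2 = 547^2 mod 1057 = 78. x_3 = 78^2 mod 1057 = 799. x_4 = 799^2 mod 1057 = 1030. Reached i = s−1 = 4 without hitting −1: 3 is a Miller–Rabin witness and 1057 is composite.
Base 13: x_0 = 13^33 mod 1057 = 216. x_0 is neither 1 nor 1056, so continue squaring. x_1 = 216^2 mod 1057 = 148. x_2 = 148^2 mod 1057 = 764. x_3 = 764^2 mod 1057 = 232. x_4 = 232^2 mod 1057 = 974. Reached i = s−1 = 4 without hitting −1: 13 is a Miller–Rabin witness and 1057 is composite.
Base 154: x_0 = 154^33 mod 1057 = 385. x_0 is neither 1 nor 1056, so continue squaring. x_1 = 385^2 mod 1057 = 245. x_2 = 245^2 mod 1057 = 833. x_3 = 833^2 mod 1057 = 497. x_4 = 497^2 mod 1057 = 728. Reached i = s−1 = 4 without hitting −1: 154 is a Miller–Rabin witness and 1057 is composite.
Base 964: x_0 = 964^33 mod 1057 = 223. x_0 is neither 1 nor 1056, so continue squaring. x_1 = 223^2 mod 1057 = 50. x_2 = 50^2 mod 1057 = 386. x_3 = 386^2 mod 1057 = 1016. x_4 = 1016^2 mod 1057 = 624. Reached i = s−1 = 4 without hitting −1: 964 is a Miller–Rabin witness and 1057 is composite.
The smallest witness among the given bases is 3.

3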